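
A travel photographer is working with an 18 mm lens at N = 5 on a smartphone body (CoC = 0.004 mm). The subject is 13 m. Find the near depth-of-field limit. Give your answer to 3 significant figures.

7.22 m

Hyperfocal distance H = f²/(N·c) + f = 18²/(5 × 0.004) + 18 = 324/0.02 + 18 ≈ 16218.0 mm ≈ 16.22 m.
Near limit Dn = s·(H − f)/(H + s − 2f) = 13000 × (16218.0 − 18) / (16218.0 + 13000 − 2 × 18) = 13000 × 16200.0 / 29182.0 ≈ 7216.8 mm ≈ 7.22 m.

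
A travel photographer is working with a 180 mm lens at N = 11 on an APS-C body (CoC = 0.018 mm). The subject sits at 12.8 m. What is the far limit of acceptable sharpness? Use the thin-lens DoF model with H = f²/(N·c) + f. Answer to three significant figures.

13.9 m

Hyperfocal distance H = f²/(N·c) + f = 180²/(11 × 0.018) + 180 = 32400/0.198 + 180 ≈ 163816.4 mm ≈ 163.8 m.
Far limit Df = s·(H − f)/(H − s) = 12800 × (163816.4 − 180) / (163816.4 − 12800) = 12800 × 163636.4 / 151016.4 ≈ 13870 mm ≈ 13.9 m.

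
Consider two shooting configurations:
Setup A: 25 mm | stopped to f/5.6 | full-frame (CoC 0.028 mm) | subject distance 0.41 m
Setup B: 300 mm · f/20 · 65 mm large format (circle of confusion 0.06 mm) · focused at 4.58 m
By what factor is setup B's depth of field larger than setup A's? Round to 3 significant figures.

Setup A: H = 25²/(5.6×0.028) + 25 ≈ 4011.0 mm; DoF = Df − Dn = 453.835 − 373.887 ≈ 79.948 mm.
Setup B: H = 300²/(20×0.06) + 300 ≈ 75300.0 mm; DoF = Df − Dn = 4857.18 − 4332.74 ≈ 524.44 mm.
Ratio = 524.44 / 79.948 ≈ 6.56.

6.56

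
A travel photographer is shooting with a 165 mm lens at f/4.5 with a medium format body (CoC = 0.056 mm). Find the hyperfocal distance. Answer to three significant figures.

Hyperfocal distance H = f²/(N·c) + f = 165²/(4.5 × 0.056) + 165 = 27225/0.252 + 165 ≈ 108200.7 mm ≈ 108 m.

108 m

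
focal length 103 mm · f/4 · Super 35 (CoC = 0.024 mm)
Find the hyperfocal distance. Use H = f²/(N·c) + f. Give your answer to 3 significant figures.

111 m

Hyperfocal distance H = f²/(N·c) + f = 103²/(4 × 0.024) + 103 = 10609/0.096 + 103 ≈ 110613.4 mm ≈ 111 m.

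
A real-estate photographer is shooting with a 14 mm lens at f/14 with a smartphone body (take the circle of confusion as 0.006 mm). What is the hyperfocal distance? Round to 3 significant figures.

2.35 m

Hyperfocal distance H = f²/(N·c) + f = 14²/(14 × 0.006) + 14 = 196/0.084 + 14 ≈ 2347.3 mm ≈ 2.35 m.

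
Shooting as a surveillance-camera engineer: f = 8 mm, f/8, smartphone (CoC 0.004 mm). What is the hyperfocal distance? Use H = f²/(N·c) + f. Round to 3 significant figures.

2.01 m

Hyperfocal distance H = f²/(N·c) + f = 8²/(8 × 0.004) + 8 = 64/0.032 + 8 ≈ 2008.0 mm ≈ 2.01 m.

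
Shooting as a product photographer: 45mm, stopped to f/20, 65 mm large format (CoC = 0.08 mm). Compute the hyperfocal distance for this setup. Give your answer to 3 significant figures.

1.31 m

Hyperfocal distance H = f²/(N·c) + f = 45²/(20 × 0.08) + 45 = 2025/1.6 + 45 ≈ 1310.6 mm ≈ 1.31 m.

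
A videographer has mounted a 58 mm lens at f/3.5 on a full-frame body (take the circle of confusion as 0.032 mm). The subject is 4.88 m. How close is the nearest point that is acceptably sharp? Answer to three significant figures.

4.20 m

Hyperfocal distance H = f²/(N·c) + f = 58²/(3.5 × 0.032) + 58 = 3364/0.112 + 58 ≈ 30093.7 mm ≈ 30.09 m.
Near limit Dn = s·(H − f)/(H + s − 2f) = 4880 × (30093.7 − 58) / (30093.7 + 4880 − 2 × 58) = 4880 × 30035.7 / 34857.7 ≈ 4204.9 mm ≈ 4.20 m.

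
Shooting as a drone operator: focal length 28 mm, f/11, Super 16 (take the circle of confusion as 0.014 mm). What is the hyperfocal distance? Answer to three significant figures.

Hyperfocal distance H = f²/(N·c) + f = 28²/(11 × 0.014) + 28 = 784/0.154 + 28 ≈ 5118.9 mm ≈ 5.12 m.

5.12 m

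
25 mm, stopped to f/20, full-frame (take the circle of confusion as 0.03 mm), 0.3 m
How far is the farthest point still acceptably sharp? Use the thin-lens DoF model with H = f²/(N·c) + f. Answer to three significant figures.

Hyperfocal distance H = f²/(N·c) + f = 25²/(20 × 0.03) + 25 = 625/0.6 + 25 ≈ 1066.7 mm ≈ 1.067 m.
Far limit Df = s·(H − f)/(H − s) = 300 × (1066.7 − 25) / (1066.7 − 300) = 300 × 1041.7 / 766.7 ≈ 407.61 mm.

408 mm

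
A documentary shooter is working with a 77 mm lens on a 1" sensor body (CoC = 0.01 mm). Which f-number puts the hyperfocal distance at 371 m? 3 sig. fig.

Rearrange H = f²/(N·c) + f for N: N = f² / ((H − f)·c).
N = 77² / ((371000 − 77) × 0.01) = 5929 / 3709 ≈ 1.60.

f/1.60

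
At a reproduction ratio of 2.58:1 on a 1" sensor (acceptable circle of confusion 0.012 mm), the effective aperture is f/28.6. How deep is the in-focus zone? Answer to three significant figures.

At magnification m, DoF ≈ 2·N_eff·c/m² = 2 × 28.6 × 0.012 / 2.58² = 0.6864 / 6.656 ≈ 0.103 mm.

0.103 mm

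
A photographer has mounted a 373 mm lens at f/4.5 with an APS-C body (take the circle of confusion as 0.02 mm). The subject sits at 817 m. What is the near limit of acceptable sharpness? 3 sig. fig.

535 m

Hyperfocal distance H = f²/(N·c) + f = 373²/(4.5 × 0.02) + 373 = 139129/0.09 + 373 ≈ 1546250.8 mm ≈ 1546 m.
Near limit Dn = s·(H − f)/(H + s − 2f) = 817000 × (1546250.8 − 373) / (1546250.8 + 817000 − 2 × 373) = 817000 × 1545877.8 / 2362504.8 ≈ 534595 mm ≈ 535 m.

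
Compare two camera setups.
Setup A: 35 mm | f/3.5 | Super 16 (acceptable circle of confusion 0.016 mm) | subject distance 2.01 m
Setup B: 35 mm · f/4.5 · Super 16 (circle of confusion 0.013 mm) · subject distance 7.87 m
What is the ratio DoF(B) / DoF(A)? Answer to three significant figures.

18.7

Setup A: H = 35²/(3.5×0.016) + 35 ≈ 21910.0 mm; DoF = Df − Dn = 2209.48 − 1843.55 ≈ 365.93 mm.
Setup B: H = 35²/(4.5×0.013) + 35 ≈ 20975.2 mm; DoF = Df − Dn = 12575.1 − 5727.1 ≈ 6848.0 mm.
Ratio = 6848.0 / 365.93 ≈ 18.7.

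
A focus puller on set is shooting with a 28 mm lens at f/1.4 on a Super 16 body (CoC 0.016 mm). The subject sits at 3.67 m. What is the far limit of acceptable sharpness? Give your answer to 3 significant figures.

Hyperfocal distance H = f²/(N·c) + f = 28²/(1.4 × 0.016) + 28 = 784/0.0224 + 28 ≈ 35028.0 mm ≈ 35.03 m.
Far limit Df = s·(H − f)/(H − s) = 3670 × (35028.0 − 28) / (35028.0 − 3670) = 3670 × 35000.0 / 31358.0 ≈ 4096.2 mm ≈ 4.10 m.

4.10 m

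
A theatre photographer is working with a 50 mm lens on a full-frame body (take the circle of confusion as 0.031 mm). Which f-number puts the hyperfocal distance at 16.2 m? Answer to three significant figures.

Rearrange H = f²/(N·c) + f for N: N = f² / ((H − f)·c).
N = 50² / ((16200 − 50) × 0.031) = 2500 / 500.6 ≈ 4.99.

f/4.99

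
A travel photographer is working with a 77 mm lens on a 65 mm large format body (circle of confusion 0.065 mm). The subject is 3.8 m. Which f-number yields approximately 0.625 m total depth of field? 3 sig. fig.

Write h = H − f = f²/(N·c). The thin-lens limits are Dn = s·h/(h + (s−f)) and Df = s·h/(h − (s−f)), so DoF = Df − Dn = 2·s·(s−f)·h / (h² − (s−f)²).
That is a quadratic in h: DoF·h² − 2·s·(s−f)·h − DoF·(s−f)² = 0 ⇒ h = (s−f)·(s + √(s² + DoF²)) / DoF = 3723 × (3800 + √(3800² + 625²)) / 625 = 3723 × (3800 + 3851.06) / 625 ≈ 45576 mm.
Then N = f²/(c·h) = 77² / (0.065 × 45576) = 5929 / 2962.4 ≈ 2.00.

f/2.00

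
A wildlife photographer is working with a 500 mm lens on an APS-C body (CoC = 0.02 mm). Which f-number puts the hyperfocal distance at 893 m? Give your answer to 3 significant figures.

f/14

Rearrange H = f²/(N·c) + f for N: N = f² / ((H − f)·c).
N = 500² / ((893000 − 500) × 0.02) = 250000 / 17850 ≈ 14.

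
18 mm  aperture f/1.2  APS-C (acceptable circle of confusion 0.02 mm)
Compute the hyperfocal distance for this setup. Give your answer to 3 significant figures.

Hyperfocal distance H = f²/(N·c) + f = 18²/(1.2 × 0.02) + 18 = 324/0.024 + 18 ≈ 13518.0 mm ≈ 13.5 m.

13.5 m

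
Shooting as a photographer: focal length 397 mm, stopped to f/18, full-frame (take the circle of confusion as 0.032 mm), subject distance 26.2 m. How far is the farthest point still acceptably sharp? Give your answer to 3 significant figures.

28.9 m

Hyperfocal distance H = f²/(N·c) + f = 397²/(18 × 0.032) + 397 = 157609/0.576 + 397 ≈ 274023.7 mm ≈ 274.0 m.
Far limit Df = s·(H − f)/(H − s) = 26200 × (274023.7 − 397) / (274023.7 − 26200) = 26200 × 273626.7 / 247823.7 ≈ 28928 mm ≈ 28.9 m.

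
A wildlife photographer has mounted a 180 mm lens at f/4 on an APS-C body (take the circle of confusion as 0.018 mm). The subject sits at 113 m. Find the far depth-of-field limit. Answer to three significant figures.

151 m

Hyperfocal distance H = f²/(N·c) + f = 180²/(4 × 0.018) + 180 = 32400/0.072 + 180 ≈ 450180.0 mm ≈ 450.2 m.
Far limit Df = s·(H − f)/(H − s) = 113000 × (450180.0 − 180) / (450180.0 − 113000) = 113000 × 450000.0 / 337180.0 ≈ 150810 mm ≈ 151 m.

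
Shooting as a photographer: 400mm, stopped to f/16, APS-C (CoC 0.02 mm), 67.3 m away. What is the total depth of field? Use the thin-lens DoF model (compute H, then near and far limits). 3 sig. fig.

18.3 m

Hyperfocal distance H = f²/(N·c) + f = 400²/(16 × 0.02) + 400 = 160000/0.32 + 400 ≈ 500400.0 mm ≈ 500.4 m.
Near limit Dn = s·(H − f)/(H + s − 2f) = 67300 × (500400.0 − 400) / (500400.0 + 67300 − 2 × 400) = 67300 × 500000.0 / 566900.0 ≈ 59358 mm.
Far limit Df = s·(H − f)/(H − s) = 67300 × (500400.0 − 400) / (500400.0 − 67300) = 67300 × 500000.0 / 433100.0 ≈ 77696 mm.
Depth of field = Df − Dn = 77696 − 59358 ≈ 18338 mm ≈ 18.3 m.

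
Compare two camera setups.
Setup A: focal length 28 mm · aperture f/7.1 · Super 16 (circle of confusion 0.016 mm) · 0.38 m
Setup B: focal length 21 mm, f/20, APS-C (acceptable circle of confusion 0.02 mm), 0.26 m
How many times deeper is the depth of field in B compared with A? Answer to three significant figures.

3.04

Setup A: H = 28²/(7.1×0.016) + 28 ≈ 6929.4 mm; DoF = Df − Dn = 400.423 − 361.559 ≈ 38.864 mm.
Setup B: H = 21²/(20×0.02) + 21 ≈ 1123.5 mm; DoF = Df − Dn = 331.96 − 213.68 ≈ 118.28 mm.
Ratio = 118.28 / 38.864 ≈ 3.04.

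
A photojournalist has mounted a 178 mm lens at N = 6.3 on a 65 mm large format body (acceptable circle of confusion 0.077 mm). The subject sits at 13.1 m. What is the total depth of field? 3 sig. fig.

Hyperfocal distance H = f²/(N·c) + f = 178²/(6.3 × 0.077) + 178 = 31684/0.4851 + 178 ≈ 65492.4 mm ≈ 65.49 m.
Near limit Dn = s·(H − f)/(H + s − 2f) = 13100 × (65492.4 − 178) / (65492.4 + 13100 − 2 × 178) = 13100 × 65314.4 / 78236.4 ≈ 10936.3 mm.
Far limit Df = s·(H − f)/(H − s) = 13100 × (65492.4 − 178) / (65492.4 − 13100) = 13100 × 65314.4 / 52392.4 ≈ 16331.0 mm.
Depth of field = Df − Dn = 16331.0 − 10936.3 ≈ 5394.7 mm ≈ 5.39 m.

5.39 m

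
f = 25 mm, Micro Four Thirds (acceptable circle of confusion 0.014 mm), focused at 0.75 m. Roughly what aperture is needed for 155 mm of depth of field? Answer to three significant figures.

f/6.30

Write h = H − f = f²/(N·c). The thin-lens limits are Dn = s·h/(h + (s−f)) and Df = s·h/(h − (s−f)), so DoF = Df − Dn = 2·s·(s−f)·h / (h² − (s−f)²).
That is a quadratic in h: DoF·h² − 2·s·(s−f)·h − DoF·(s−f)² = 0 ⇒ h = (s−f)·(s + √(s² + DoF²)) / DoF = 725 × (750 + √(750² + 155²)) / 155 = 725 × (750 + 765.849) / 155 ≈ 7090.3 mm.
Then N = f²/(c·h) = 25² / (0.014 × 7090.3) = 625 / 99.264 ≈ 6.30.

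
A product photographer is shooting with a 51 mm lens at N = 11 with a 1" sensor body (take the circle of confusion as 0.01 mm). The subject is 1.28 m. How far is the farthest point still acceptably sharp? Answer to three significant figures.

1.35 m

Hyperfocal distance H = f²/(N·c) + f = 51²/(11 × 0.01) + 51 = 2601/0.11 + 51 ≈ 23696.5 mm ≈ 23.70 m.
Far limit Df = s·(H − f)/(H − s) = 1280 × (23696.5 − 51) / (23696.5 − 1280) = 1280 × 23645.5 / 22416.5 ≈ 1350.2 mm ≈ 1.35 m.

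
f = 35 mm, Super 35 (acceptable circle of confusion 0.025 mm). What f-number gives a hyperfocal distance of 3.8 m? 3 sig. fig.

f/13

Rearrange H = f²/(N·c) + f for N: N = f² / ((H − f)·c).
N = 35² / ((3800 − 35) × 0.025) = 1225 / 94.12 ≈ 13.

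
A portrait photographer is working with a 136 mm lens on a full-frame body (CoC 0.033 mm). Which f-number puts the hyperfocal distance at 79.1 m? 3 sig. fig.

f/7.10

Rearrange H = f²/(N·c) + f for N: N = f² / ((H − f)·c).
N = 136² / ((79100 − 136) × 0.033) = 18496 / 2606 ≈ 7.10.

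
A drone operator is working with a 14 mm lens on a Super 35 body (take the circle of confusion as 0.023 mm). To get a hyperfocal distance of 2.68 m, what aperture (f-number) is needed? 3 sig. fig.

f/3.20

Rearrange H = f²/(N·c) + f for N: N = f² / ((H − f)·c).
N = 14² / ((2680 − 14) × 0.023) = 196 / 61.32 ≈ 3.20.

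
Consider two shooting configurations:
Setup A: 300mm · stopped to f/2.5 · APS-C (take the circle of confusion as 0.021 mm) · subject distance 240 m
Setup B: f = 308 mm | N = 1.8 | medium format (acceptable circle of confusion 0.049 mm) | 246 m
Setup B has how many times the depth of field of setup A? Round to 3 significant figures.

1.73

Setup A: H = 300²/(2.5×0.021) + 300 ≈ 1714585.7 mm; DoF = Df − Dn = 279013 − 210559 ≈ 68454 mm.
Setup B: H = 308²/(1.8×0.049) + 308 ≈ 1075863.6 mm; DoF = Df − Dn = 318832 − 200255 ≈ 118577 mm.
Ratio = 118577 / 68454 ≈ 1.73.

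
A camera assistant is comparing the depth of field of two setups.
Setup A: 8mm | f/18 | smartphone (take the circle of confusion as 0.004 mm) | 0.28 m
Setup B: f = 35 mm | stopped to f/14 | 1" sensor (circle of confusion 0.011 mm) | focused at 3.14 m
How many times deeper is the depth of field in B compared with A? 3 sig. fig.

15.3

Setup A: H = 8²/(18×0.004) + 8 ≈ 896.9 mm; DoF = Df − Dn = 403.46 − 214.40 ≈ 189.06 mm.
Setup B: H = 35²/(14×0.011) + 35 ≈ 7989.5 mm; DoF = Df − Dn = 5150.4 − 2258.4 ≈ 2892.0 mm.
Ratio = 2892.0 / 189.06 ≈ 15.3.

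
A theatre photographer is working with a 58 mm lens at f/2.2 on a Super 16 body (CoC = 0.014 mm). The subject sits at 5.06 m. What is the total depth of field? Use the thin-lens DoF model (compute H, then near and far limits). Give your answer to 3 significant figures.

464 mm

Hyperfocal distance H = f²/(N·c) + f = 58²/(2.2 × 0.014) + 58 = 3364/0.0308 + 58 ≈ 109278.8 mm ≈ 109.3 m.
Near limit Dn = s·(H − f)/(H + s − 2f) = 5060 × (109278.8 − 58) / (109278.8 + 5060 − 2 × 58) = 5060 × 109220.8 / 114222.8 ≈ 4838.41 mm.
Far limit Df = s·(H − f)/(H − s) = 5060 × (109278.8 − 58) / (109278.8 − 5060) = 5060 × 109220.8 / 104218.8 ≈ 5302.86 mm.
Depth of field = Df − Dn = 5302.86 − 4838.41 ≈ 464.45 mm.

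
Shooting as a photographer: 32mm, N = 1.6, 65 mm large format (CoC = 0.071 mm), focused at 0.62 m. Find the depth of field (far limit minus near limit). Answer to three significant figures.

81.2 mm

Hyperfocal distance H = f²/(N·c) + f = 32²/(1.6 × 0.071) + 32 = 1024/0.1136 + 32 ≈ 9046.1 mm ≈ 9.046 m.
Near limit Dn = s·(H − f)/(H + s − 2f) = 620 × (9046.1 − 32) / (9046.1 + 620 − 2 × 32) = 620 × 9014.1 / 9602.1 ≈ 582.033 mm.
Far limit Df = s·(H − f)/(H − s) = 620 × (9046.1 − 32) / (9046.1 − 620) = 620 × 9014.1 / 8426.1 ≈ 663.266 mm.
Depth of field = Df − Dn = 663.266 − 582.033 ≈ 81.233 mm.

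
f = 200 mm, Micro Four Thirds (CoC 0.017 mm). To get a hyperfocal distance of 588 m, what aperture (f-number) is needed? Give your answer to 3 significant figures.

f/4

Rearrange H = f²/(N·c) + f for N: N = f² / ((H − f)·c).
N = 200² / ((588000 − 200) × 0.017) = 40000 / 9993 ≈ 4.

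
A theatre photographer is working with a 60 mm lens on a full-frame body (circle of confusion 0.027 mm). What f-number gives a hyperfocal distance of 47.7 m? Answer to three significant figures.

f/2.80

Rearrange H = f²/(N·c) + f for N: N = f² / ((H − f)·c).
N = 60² / ((47700 − 60) × 0.027) = 3600 / 1286 ≈ 2.80.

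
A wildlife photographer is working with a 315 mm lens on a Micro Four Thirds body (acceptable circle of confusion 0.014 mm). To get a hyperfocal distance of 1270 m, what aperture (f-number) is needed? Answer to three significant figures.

Rearrange H = f²/(N·c) + f for N: N = f² / ((H − f)·c).
N = 315² / ((1270000 − 315) × 0.014) = 99225 / 17776 ≈ 5.58.

f/5.58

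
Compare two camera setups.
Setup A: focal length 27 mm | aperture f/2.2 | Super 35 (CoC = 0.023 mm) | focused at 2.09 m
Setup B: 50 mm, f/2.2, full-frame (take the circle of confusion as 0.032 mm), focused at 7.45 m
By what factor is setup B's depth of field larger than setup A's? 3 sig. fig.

5.31

Setup A: H = 27²/(2.2×0.023) + 27 ≈ 14434.1 mm; DoF = Df − Dn = 2439.29 − 1828.21 ≈ 611.08 mm.
Setup B: H = 50²/(2.2×0.032) + 50 ≈ 35561.4 mm; DoF = Df − Dn = 9411.1 − 6165.3 ≈ 3245.8 mm.
Ratio = 3245.8 / 611.08 ≈ 5.31.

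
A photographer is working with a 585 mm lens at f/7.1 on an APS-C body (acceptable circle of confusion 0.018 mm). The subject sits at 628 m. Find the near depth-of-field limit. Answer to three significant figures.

Hyperfocal distance H = f²/(N·c) + f = 585²/(7.1 × 0.018) + 585 = 342225/0.1278 + 585 ≈ 2678401.9 mm ≈ 2678 m.
Near limit Dn = s·(H − f)/(H + s − 2f) = 628000 × (2678401.9 − 585) / (2678401.9 + 628000 − 2 × 585) = 628000 × 2677816.9 / 3305231.9 ≈ 508790 mm ≈ 509 m.

509 m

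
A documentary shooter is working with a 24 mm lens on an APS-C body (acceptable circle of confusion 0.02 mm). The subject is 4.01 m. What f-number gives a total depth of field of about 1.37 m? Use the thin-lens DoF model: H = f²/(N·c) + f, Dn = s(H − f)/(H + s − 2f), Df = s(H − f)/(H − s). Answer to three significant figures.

Write h = H − f = f²/(N·c). The thin-lens limits are Dn = s·h/(h + (s−f)) and Df = s·h/(h − (s−f)), so DoF = Df − Dn = 2·s·(s−f)·h / (h² − (s−f)²).
That is a quadratic in h: DoF·h² − 2·s·(s−f)·h − DoF·(s−f)² = 0 ⇒ h = (s−f)·(s + √(s² + DoF²)) / DoF = 3986 × (4010 + √(4010² + 1370²)) / 1370 = 3986 × (4010 + 4237.57) / 1370 ≈ 23996 mm.
Then N = f²/(c·h) = 24² / (0.02 × 23996) = 576 / 479.92 ≈ 1.20.

f/1.20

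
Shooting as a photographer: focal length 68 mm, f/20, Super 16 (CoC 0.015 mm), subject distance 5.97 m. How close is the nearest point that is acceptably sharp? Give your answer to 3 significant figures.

Hyperfocal distance H = f²/(N·c) + f = 68²/(20 × 0.015) + 68 = 4624/0.3 + 68 ≈ 15481.3 mm ≈ 15.48 m.
Near limit Dn = s·(H − f)/(H + s − 2f) = 5970 × (15481.3 − 68) / (15481.3 + 5970 − 2 × 68) = 5970 × 15413.3 / 21315.3 ≈ 4317.0 mm ≈ 4.32 m.

4.32 m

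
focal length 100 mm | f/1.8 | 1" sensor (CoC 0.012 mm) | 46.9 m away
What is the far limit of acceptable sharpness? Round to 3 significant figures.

52.2 m

Hyperfocal distance H = f²/(N·c) + f = 100²/(1.8 × 0.012) + 100 = 10000/0.0216 + 100 ≈ 463063.0 mm ≈ 463.1 m.
Far limit Df = s·(H − f)/(H − s) = 46900 × (463063.0 − 100) / (463063.0 − 46900) = 46900 × 462963.0 / 416163.0 ≈ 52174 mm ≈ 52.2 m.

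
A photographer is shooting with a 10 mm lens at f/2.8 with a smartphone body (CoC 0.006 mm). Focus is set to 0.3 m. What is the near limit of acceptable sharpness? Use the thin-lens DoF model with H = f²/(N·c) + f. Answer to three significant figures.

286 mm

Hyperfocal distance H = f²/(N·c) + f = 10²/(2.8 × 0.006) + 10 = 100/0.0168 + 10 ≈ 5962.4 mm ≈ 5.962 m.
Near limit Dn = s·(H − f)/(H + s − 2f) = 300 × (5962.4 − 10) / (5962.4 + 300 − 2 × 10) = 300 × 5952.4 / 6242.4 ≈ 286.06 mm.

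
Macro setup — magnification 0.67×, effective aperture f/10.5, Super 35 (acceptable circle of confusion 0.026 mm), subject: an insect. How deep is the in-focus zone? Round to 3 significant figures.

At magnification m, DoF ≈ 2·N_eff·c/m² = 2 × 10.5 × 0.026 / 0.67² = 0.546 / 0.4489 ≈ 1.22 mm.

1.22 mm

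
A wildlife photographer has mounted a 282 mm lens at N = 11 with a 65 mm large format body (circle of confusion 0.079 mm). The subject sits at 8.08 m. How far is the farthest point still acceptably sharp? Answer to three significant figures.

Hyperfocal distance H = f²/(N·c) + f = 282²/(11 × 0.079) + 282 = 79524/0.869 + 282 ≈ 91794.1 mm ≈ 91.79 m.
Far limit Df = s·(H − f)/(H − s) = 8080 × (91794.1 − 282) / (91794.1 − 8080) = 8080 × 91512.1 / 83714.1 ≈ 8832.7 mm ≈ 8.83 m.

8.83 m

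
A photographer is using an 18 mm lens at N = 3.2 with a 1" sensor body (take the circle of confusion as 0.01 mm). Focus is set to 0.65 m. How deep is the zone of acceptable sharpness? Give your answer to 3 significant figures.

81.5 mm

Hyperfocal distance H = f²/(N·c) + f = 18²/(3.2 × 0.01) + 18 = 324/0.032 + 18 ≈ 10143.0 mm ≈ 10.14 m.
Near limit Dn = s·(H − f)/(H + s − 2f) = 650 × (10143.0 − 18) / (10143.0 + 650 − 2 × 18) = 650 × 10125.0 / 10757.0 ≈ 611.811 mm.
Far limit Df = s·(H − f)/(H − s) = 650 × (10143.0 − 18) / (10143.0 − 650) = 650 × 10125.0 / 9493.0 ≈ 693.274 mm.
Depth of field = Df − Dn = 693.274 − 611.811 ≈ 81.463 mm.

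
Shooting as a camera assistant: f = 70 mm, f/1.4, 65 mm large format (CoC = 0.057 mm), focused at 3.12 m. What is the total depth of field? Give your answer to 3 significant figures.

Hyperfocal distance H = f²/(N·c) + f = 70²/(1.4 × 0.057) + 70 = 4900/0.0798 + 70 ≈ 61473.5 mm ≈ 61.47 m.
Near limit Dn = s·(H − f)/(H + s − 2f) = 3120 × (61473.5 − 70) / (61473.5 + 3120 − 2 × 70) = 3120 × 61403.5 / 64453.5 ≈ 2972.36 mm.
Far limit Df = s·(H − f)/(H − s) = 3120 × (61473.5 − 70) / (61473.5 − 3120) = 3120 × 61403.5 / 58353.5 ≈ 3283.08 mm.
Depth of field = Df − Dn = 3283.08 − 2972.36 ≈ 310.72 mm.

311 mm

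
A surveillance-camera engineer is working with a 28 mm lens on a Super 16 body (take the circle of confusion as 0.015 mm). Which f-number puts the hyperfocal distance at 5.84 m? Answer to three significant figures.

Rearrange H = f²/(N·c) + f for N: N = f² / ((H − f)·c).
N = 28² / ((5840 − 28) × 0.015) = 784 / 87.18 ≈ 8.99.

f/8.99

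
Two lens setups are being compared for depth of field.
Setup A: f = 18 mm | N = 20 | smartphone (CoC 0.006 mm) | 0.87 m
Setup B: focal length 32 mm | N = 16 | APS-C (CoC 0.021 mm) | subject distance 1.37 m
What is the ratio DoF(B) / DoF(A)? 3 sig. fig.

2.44

Setup A: H = 18²/(20×0.006) + 18 ≈ 2718.0 mm; DoF = Df − Dn = 1271.10 − 661.32 ≈ 609.78 mm.
Setup B: H = 32²/(16×0.021) + 32 ≈ 3079.6 mm; DoF = Df − Dn = 2442.2 − 952.0 ≈ 1490.2 mm.
Ratio = 1490.2 / 609.78 ≈ 2.44.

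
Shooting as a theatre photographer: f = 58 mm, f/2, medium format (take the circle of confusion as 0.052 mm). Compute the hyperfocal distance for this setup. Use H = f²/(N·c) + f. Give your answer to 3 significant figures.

32.4 m

Hyperfocal distance H = f²/(N·c) + f = 58²/(2 × 0.052) + 58 = 3364/0.104 + 58 ≈ 32404.2 mm ≈ 32.4 m.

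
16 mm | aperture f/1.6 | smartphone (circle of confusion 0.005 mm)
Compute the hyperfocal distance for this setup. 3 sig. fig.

Hyperfocal distance H = f²/(N·c) + f = 16²/(1.6 × 0.005) + 16 = 256/0.008 + 16 ≈ 32016.0 mm ≈ 32.0 m.

32.0 m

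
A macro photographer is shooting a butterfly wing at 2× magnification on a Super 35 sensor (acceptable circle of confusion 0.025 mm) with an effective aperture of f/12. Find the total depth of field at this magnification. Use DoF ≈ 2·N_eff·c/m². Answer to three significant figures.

At magnification m, DoF ≈ 2·N_eff·c/m² = 2 × 12 × 0.025 / 2² = 0.6 / 4 ≈ 0.15 mm.

0.150 mm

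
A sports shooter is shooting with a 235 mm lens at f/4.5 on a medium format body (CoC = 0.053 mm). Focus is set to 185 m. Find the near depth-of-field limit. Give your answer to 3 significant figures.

103 m

Hyperfocal distance H = f²/(N·c) + f = 235²/(4.5 × 0.053) + 235 = 55225/0.2385 + 235 ≈ 231786.4 mm ≈ 231.8 m.
Near limit Dn = s·(H − f)/(H + s − 2f) = 185000 × (231786.4 − 235) / (231786.4 + 185000 − 2 × 235) = 185000 × 231551.4 / 416316.4 ≈ 102895 mm ≈ 103 m.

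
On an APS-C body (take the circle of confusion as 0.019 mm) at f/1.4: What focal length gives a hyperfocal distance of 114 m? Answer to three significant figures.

55.1 mm

From H = f²/(N·c) + f, with f ≪ H: f ≈ √(H·N·c) = √(114000 × 1.4 × 0.019) = √3032.4 ≈ 55.07 mm.
The +f correction barely moves this — solving exactly, f² + N·c·f − N·c·H = 0 ⇒ f = (−N·c + √((N·c)² + 4·N·c·H))/2 = (−0.0266 + √12130)/2 ≈ 55.054 mm, so f ≈ 55.1 mm.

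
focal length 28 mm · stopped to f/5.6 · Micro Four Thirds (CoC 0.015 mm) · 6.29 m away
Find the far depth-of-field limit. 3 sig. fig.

19.1 m

Hyperfocal distance H = f²/(N·c) + f = 28²/(5.6 × 0.015) + 28 = 784/0.084 + 28 ≈ 9361.3 mm ≈ 9.361 m.
Far limit Df = s·(H − f)/(H − s) = 6290 × (9361.3 − 28) / (9361.3 − 6290) = 6290 × 9333.3 / 3071.3 ≈ 19114 mm ≈ 19.1 m.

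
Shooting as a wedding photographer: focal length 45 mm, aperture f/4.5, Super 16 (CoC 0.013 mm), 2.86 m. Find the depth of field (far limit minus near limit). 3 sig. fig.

468 mm

Hyperfocal distance H = f²/(N·c) + f = 45²/(4.5 × 0.013) + 45 = 2025/0.0585 + 45 ≈ 34660.4 mm ≈ 34.66 m.
Near limit Dn = s·(H − f)/(H + s − 2f) = 2860 × (34660.4 − 45) / (34660.4 + 2860 − 2 × 45) = 2860 × 34615.4 / 37430.4 ≈ 2644.91 mm.
Far limit Df = s·(H − f)/(H − s) = 2860 × (34660.4 − 45) / (34660.4 − 2860) = 2860 × 34615.4 / 31800.4 ≈ 3113.17 mm.
Depth of field = Df − Dn = 3113.17 − 2644.91 ≈ 468.26 mm.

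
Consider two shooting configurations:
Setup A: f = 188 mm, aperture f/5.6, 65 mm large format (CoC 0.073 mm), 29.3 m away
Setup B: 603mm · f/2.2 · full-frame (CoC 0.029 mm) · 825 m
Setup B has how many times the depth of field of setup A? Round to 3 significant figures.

Setup A: H = 188²/(5.6×0.073) + 188 ≈ 86645.9 mm; DoF = Df − Dn = 44174 − 21919 ≈ 22255 mm.
Setup B: H = 603²/(2.2×0.029) + 603 ≈ 5699803.6 mm; DoF = Df − Dn = 964519 − 720743 ≈ 243776 mm.
Ratio = 243776 / 22255 ≈ 11.0.

11.0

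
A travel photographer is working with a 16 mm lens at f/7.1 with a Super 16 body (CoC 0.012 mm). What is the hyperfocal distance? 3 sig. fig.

Hyperfocal distance H = f²/(N·c) + f = 16²/(7.1 × 0.012) + 16 = 256/0.0852 + 16 ≈ 3020.7 mm ≈ 3.02 m.

3.02 m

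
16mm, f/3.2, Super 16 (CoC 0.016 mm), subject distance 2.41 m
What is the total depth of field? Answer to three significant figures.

Hyperfocal distance H = f²/(N·c) + f = 16²/(3.2 × 0.016) + 16 = 256/0.0512 + 16 ≈ 5016.0 mm ≈ 5.016 m.
Near limit Dn = s·(H − f)/(H + s − 2f) = 2410 × (5016.0 − 16) / (5016.0 + 2410 − 2 × 16) = 2410 × 5000.0 / 7394.0 ≈ 1629.7 mm.
Far limit Df = s·(H − f)/(H − s) = 2410 × (5016.0 − 16) / (5016.0 − 2410) = 2410 × 5000.0 / 2606.0 ≈ 4623.9 mm.
Depth of field = Df − Dn = 4623.9 − 1629.7 ≈ 2994.2 mm ≈ 2.99 m.

2.99 m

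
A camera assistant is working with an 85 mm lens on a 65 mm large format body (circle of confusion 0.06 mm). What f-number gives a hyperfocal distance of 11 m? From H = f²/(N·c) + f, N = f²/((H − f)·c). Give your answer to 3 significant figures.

f/11

Rearrange H = f²/(N·c) + f for N: N = f² / ((H − f)·c).
N = 85² / ((11000 − 85) × 0.06) = 7225 / 654.9 ≈ 11.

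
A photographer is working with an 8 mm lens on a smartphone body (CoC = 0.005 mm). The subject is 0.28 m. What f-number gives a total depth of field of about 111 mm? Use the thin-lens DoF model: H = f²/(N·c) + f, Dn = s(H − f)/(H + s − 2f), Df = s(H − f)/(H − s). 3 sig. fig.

Write h = H − f = f²/(N·c). The thin-lens limits are Dn = s·h/(h + (s−f)) and Df = s·h/(h − (s−f)), so DoF = Df − Dn = 2·s·(s−f)·h / (h² − (s−f)²).
That is a quadratic in h: DoF·h² − 2·s·(s−f)·h − DoF·(s−f)² = 0 ⇒ h = (s−f)·(s + √(s² + DoF²)) / DoF = 272 × (280 + √(280² + 111²)) / 111 = 272 × (280 + 301.199) / 111 ≈ 1424.2 mm.
Then N = f²/(c·h) = 8² / (0.005 × 1424.2) = 64 / 7.1210 ≈ 8.99.

f/8.99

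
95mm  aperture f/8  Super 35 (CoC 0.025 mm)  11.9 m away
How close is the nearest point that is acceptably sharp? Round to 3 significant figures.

Hyperfocal distance H = f²/(N·c) + f = 95²/(8 × 0.025) + 95 = 9025/0.2 + 95 ≈ 45220.0 mm ≈ 45.22 m.
Near limit Dn = s·(H − f)/(H + s − 2f) = 11900 × (45220.0 − 95) / (45220.0 + 11900 − 2 × 95) = 11900 × 45125.0 / 56930.0 ≈ 9432.4 mm ≈ 9.43 m.

9.43 m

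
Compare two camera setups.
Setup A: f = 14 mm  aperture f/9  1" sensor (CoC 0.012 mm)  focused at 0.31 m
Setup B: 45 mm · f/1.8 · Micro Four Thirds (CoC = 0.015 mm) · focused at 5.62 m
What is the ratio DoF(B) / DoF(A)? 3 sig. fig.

Setup A: H = 14²/(9×0.012) + 14 ≈ 1828.8 mm; DoF = Df − Dn = 370.42 − 266.53 ≈ 103.89 mm.
Setup B: H = 45²/(1.8×0.015) + 45 ≈ 75045.0 mm; DoF = Df − Dn = 6071.30 − 5231.15 ≈ 840.15 mm.
Ratio = 840.15 / 103.89 ≈ 8.09.

8.09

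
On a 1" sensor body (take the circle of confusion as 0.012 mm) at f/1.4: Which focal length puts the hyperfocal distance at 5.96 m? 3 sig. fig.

From H = f²/(N·c) + f, with f ≪ H: f ≈ √(H·N·c) = √(5960 × 1.4 × 0.012) = √100.13 ≈ 10.01 mm.
The +f correction barely moves this — solving exactly, f² + N·c·f − N·c·H = 0 ⇒ f = (−N·c + √((N·c)² + 4·N·c·H))/2 = (−0.0168 + √400.51)/2 ≈ 9.9980 mm, so f ≈ 10.0 mm.

10.0 mm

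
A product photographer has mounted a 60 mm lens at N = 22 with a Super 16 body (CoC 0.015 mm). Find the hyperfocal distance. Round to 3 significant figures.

11.0 m

Hyperfocal distance H = f²/(N·c) + f = 60²/(22 × 0.015) + 60 = 3600/0.33 + 60 ≈ 10969.1 mm ≈ 11.0 m.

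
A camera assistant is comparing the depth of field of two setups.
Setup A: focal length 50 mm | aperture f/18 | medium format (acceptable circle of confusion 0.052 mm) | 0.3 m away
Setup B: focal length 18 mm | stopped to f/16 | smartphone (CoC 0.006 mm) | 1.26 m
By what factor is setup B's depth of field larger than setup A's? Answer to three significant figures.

Setup A: H = 50²/(18×0.052) + 50 ≈ 2720.9 mm; DoF = Df − Dn = 330.980 − 274.323 ≈ 56.657 mm.
Setup B: H = 18²/(16×0.006) + 18 ≈ 3393.0 mm; DoF = Df − Dn = 1993.7 − 921.1 ≈ 1072.6 mm.
Ratio = 1072.6 / 56.657 ≈ 18.9.

18.9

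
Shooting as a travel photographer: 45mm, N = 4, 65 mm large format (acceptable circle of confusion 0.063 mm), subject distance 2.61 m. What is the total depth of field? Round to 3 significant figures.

Hyperfocal distance H = f²/(N·c) + f = 45²/(4 × 0.063) + 45 = 2025/0.252 + 45 ≈ 8080.7 mm ≈ 8.081 m.
Near limit Dn = s·(H − f)/(H + s − 2f) = 2610 × (8080.7 − 45) / (8080.7 + 2610 − 2 × 45) = 2610 × 8035.7 / 10600.7 ≈ 1978.5 mm.
Far limit Df = s·(H − f)/(H − s) = 2610 × (8080.7 − 45) / (8080.7 − 2610) = 2610 × 8035.7 / 5470.7 ≈ 3833.7 mm.
Depth of field = Df − Dn = 3833.7 − 1978.5 ≈ 1855.2 mm ≈ 1.86 m.

1.86 m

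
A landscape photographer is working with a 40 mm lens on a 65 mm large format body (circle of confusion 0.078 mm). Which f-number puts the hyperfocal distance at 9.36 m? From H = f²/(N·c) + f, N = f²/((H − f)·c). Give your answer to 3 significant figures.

f/2.20

Rearrange H = f²/(N·c) + f for N: N = f² / ((H − f)·c).
N = 40² / ((9360 − 40) × 0.078) = 1600 / 727.0 ≈ 2.20.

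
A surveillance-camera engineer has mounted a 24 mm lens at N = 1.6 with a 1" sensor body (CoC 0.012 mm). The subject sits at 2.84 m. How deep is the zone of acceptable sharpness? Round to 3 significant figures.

0.538 m

Hyperfocal distance H = f²/(N·c) + f = 24²/(1.6 × 0.012) + 24 = 576/0.0192 + 24 ≈ 30024.0 mm ≈ 30.02 m.
Near limit Dn = s·(H − f)/(H + s − 2f) = 2840 × (30024.0 − 24) / (30024.0 + 2840 − 2 × 24) = 2840 × 30000.0 / 32816.0 ≈ 2596.29 mm.
Far limit Df = s·(H − f)/(H − s) = 2840 × (30024.0 − 24) / (30024.0 − 2840) = 2840 × 30000.0 / 27184.0 ≈ 3134.20 mm.
Depth of field = Df − Dn = 3134.20 − 2596.29 ≈ 537.91 mm ≈ 0.538 m.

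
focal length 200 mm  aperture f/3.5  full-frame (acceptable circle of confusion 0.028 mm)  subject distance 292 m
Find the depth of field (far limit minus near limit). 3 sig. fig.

Hyperfocal distance H = f²/(N·c) + f = 200²/(3.5 × 0.028) + 200 = 40000/0.098 + 200 ≈ 408363.3 mm ≈ 408.4 m.
Near limit Dn = s·(H − f)/(H + s − 2f) = 292000 × (408363.3 − 200) / (408363.3 + 292000 − 2 × 200) = 292000 × 408163.3 / 699963.3 ≈ 170271 mm.
Far limit Df = s·(H − f)/(H − s) = 292000 × (408363.3 − 200) / (408363.3 − 292000) = 292000 × 408163.3 / 116363.3 ≈ 1024238 mm.
Depth of field = Df − Dn = 1024238 − 170271 ≈ 853967 mm ≈ 854 m.

854 m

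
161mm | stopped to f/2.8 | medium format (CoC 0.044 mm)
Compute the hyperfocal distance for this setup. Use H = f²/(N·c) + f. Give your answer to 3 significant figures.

Hyperfocal distance H = f²/(N·c) + f = 161²/(2.8 × 0.044) + 161 = 25921/0.1232 + 161 ≈ 210558.7 mm ≈ 211 m.

211 m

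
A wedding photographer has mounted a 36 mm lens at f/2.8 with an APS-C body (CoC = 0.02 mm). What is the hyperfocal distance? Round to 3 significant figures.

23.2 m

Hyperfocal distance H = f²/(N·c) + f = 36²/(2.8 × 0.02) + 36 = 1296/0.056 + 36 ≈ 23178.9 mm ≈ 23.2 m.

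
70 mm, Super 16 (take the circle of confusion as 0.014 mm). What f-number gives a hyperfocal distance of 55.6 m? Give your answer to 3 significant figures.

f/6.30

Rearrange H = f²/(N·c) + f for N: N = f² / ((H − f)·c).
N = 70² / ((55600 − 70) × 0.014) = 4900 / 777.4 ≈ 6.30.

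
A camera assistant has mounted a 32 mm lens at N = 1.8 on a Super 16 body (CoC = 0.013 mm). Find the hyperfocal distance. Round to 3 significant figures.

Hyperfocal distance H = f²/(N·c) + f = 32²/(1.8 × 0.013) + 32 = 1024/0.0234 + 32 ≈ 43792.7 mm ≈ 43.8 m.

43.8 m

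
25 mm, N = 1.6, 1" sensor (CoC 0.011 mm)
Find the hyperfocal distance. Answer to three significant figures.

Hyperfocal distance H = f²/(N·c) + f = 25²/(1.6 × 0.011) + 25 = 625/0.0176 + 25 ≈ 35536.4 mm ≈ 35.5 m.

35.5 m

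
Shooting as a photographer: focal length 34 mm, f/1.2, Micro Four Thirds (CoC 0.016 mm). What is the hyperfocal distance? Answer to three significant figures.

Hyperfocal distance H = f²/(N·c) + f = 34²/(1.2 × 0.016) + 34 = 1156/0.0192 + 34 ≈ 60242.3 mm ≈ 60.2 m.

60.2 m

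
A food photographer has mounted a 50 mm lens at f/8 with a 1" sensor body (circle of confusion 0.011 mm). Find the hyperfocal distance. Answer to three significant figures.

28.5 m

Hyperfocal distance H = f²/(N·c) + f = 50²/(8 × 0.011) + 50 = 2500/0.088 + 50 ≈ 28459.1 mm ≈ 28.5 m.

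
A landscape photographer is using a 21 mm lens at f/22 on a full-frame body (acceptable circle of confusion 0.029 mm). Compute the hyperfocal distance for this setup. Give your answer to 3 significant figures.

Hyperfocal distance H = f²/(N·c) + f = 21²/(22 × 0.029) + 21 = 441/0.638 + 21 ≈ 712.2 mm ≈ 0.712 m.

0.712 m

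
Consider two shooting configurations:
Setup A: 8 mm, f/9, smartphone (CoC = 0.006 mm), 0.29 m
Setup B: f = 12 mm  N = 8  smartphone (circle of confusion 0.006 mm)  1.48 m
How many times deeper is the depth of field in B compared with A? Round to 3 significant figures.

13.0

Setup A: H = 8²/(9×0.006) + 8 ≈ 1193.2 mm; DoF = Df − Dn = 380.55 − 234.26 ≈ 146.29 mm.
Setup B: H = 12²/(8×0.006) + 12 ≈ 3012.0 mm; DoF = Df − Dn = 2898.2 − 993.7 ≈ 1904.5 mm.
Ratio = 1904.5 / 146.29 ≈ 13.0.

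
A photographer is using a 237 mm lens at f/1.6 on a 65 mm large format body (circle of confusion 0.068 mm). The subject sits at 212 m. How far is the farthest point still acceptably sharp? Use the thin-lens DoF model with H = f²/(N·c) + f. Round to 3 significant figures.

359 m

Hyperfocal distance H = f²/(N·c) + f = 237²/(1.6 × 0.068) + 237 = 56169/0.1088 + 237 ≈ 516496.2 mm ≈ 516.5 m.
Far limit Df = s·(H − f)/(H − s) = 212000 × (516496.2 − 237) / (516496.2 − 212000) = 212000 × 516259.2 / 304496.2 ≈ 359436 mm ≈ 359 m.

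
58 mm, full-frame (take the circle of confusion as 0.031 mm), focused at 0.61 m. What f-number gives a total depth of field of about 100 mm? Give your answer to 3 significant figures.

Write h = H − f = f²/(N·c). The thin-lens limits are Dn = s·h/(h + (s−f)) and Df = s·h/(h − (s−f)), so DoF = Df − Dn = 2·s·(s−f)·h / (h² − (s−f)²).
That is a quadratic in h: DoF·h² − 2·s·(s−f)·h − DoF·(s−f)² = 0 ⇒ h = (s−f)·(s + √(s² + DoF²)) / DoF = 552 × (610 + √(610² + 100²)) / 100 = 552 × (610 + 618.142) / 100 ≈ 6779.3 mm.
Then N = f²/(c·h) = 58² / (0.031 × 6779.3) = 3364 / 210.16 ≈ 16.

f/16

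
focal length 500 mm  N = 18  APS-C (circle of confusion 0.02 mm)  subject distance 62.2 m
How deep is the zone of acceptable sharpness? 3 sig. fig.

Hyperfocal distance H = f²/(N·c) + f = 500²/(18 × 0.02) + 500 = 250000/0.36 + 500 ≈ 694944.4 mm ≈ 694.9 m.
Near limit Dn = s·(H − f)/(H + s − 2f) = 62200 × (694944.4 − 500) / (694944.4 + 62200 − 2 × 500) = 62200 × 694444.4 / 756144.4 ≈ 57125 mm.
Far limit Df = s·(H − f)/(H − s) = 62200 × (694944.4 − 500) / (694944.4 − 62200) = 62200 × 694444.4 / 632744.4 ≈ 68265 mm.
Depth of field = Df − Dn = 68265 − 57125 ≈ 11140 mm ≈ 11.1 m.

11.1 m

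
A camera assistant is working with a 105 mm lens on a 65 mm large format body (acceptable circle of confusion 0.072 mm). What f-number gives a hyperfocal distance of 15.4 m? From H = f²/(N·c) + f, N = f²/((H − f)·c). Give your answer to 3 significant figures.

Rearrange H = f²/(N·c) + f for N: N = f² / ((H − f)·c).
N = 105² / ((15400 − 105) × 0.072) = 11025 / 1101 ≈ 10.

f/10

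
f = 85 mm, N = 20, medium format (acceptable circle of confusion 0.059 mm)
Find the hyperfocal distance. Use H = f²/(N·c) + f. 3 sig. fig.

6.21 m

Hyperfocal distance H = f²/(N·c) + f = 85²/(20 × 0.059) + 85 = 7225/1.18 + 85 ≈ 6207.9 mm ≈ 6.21 m.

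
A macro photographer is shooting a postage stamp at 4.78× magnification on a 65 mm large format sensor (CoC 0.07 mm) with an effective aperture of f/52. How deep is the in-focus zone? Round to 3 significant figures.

0.319 mm

At magnification m, DoF ≈ 2·N_eff·c/m² = 2 × 52 × 0.07 / 4.78² = 7.28 / 22.85 ≈ 0.319 mm.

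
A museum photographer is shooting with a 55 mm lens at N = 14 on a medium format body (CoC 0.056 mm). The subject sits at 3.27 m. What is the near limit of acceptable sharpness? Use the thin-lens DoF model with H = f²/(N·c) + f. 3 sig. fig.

1.78 m

Hyperfocal distance H = f²/(N·c) + f = 55²/(14 × 0.056) + 55 = 3025/0.784 + 55 ≈ 3913.4 mm ≈ 3.913 m.
Near limit Dn = s·(H − f)/(H + s − 2f) = 3270 × (3913.4 − 55) / (3913.4 + 3270 − 2 × 55) = 3270 × 3858.4 / 7073.4 ≈ 1783.7 mm ≈ 1.78 m.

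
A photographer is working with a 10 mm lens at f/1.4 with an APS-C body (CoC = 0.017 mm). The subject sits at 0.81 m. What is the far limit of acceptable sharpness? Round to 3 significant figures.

1.00 m

Hyperfocal distance H = f²/(N·c) + f = 10²/(1.4 × 0.017) + 10 = 100/0.0238 + 10 ≈ 4211.7 mm ≈ 4.212 m.
Far limit Df = s·(H − f)/(H − s) = 810 × (4211.7 − 10) / (4211.7 − 810) = 810 × 4201.7 / 3401.7 ≈ 1000.5 mm ≈ 1.00 m.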